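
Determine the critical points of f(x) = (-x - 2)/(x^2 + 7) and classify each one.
f'(x) = (-x^2 + 2*x*(x + 2) - 7)/(x^2 + 7)^2

Solve f'(x) = 0:
  f'(x) = (x^2 + 4*x - 7)/(x^2 + 7)^2; the denominator is positive wherever f is defined, so f'(x) = 0 ⇔ x^2 + 4*x - 7 = 0.
  x^2 + 4*x - 7 = 0 has no rational roots; quadratic formula: x = (-4 ± √44)/2.
  ⇒ x = -sqrt(11) - 2 ≈ -5.3166, -2 + sqrt(11) ≈ 1.3166

f''(x) = 2*(-4*x^2*(x + 2) + (3*x + 2)*(x^2 + 7))/(x^2 + 7)^3
Second-derivative test at each critical point:
  f''(-5.3166) = -0.0053 < 0 → local maximum
  f''(1.3166) = 0.0870 > 0 → local minimum

Critical points: x = -sqrt(11) - 2 ≈ -5.3166 (local maximum); x = -2 + sqrt(11) ≈ 1.3166 (local minimum)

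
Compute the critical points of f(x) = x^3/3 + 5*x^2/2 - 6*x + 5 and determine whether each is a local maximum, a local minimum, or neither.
f'(x) = x^2 + 5*x - 6

Solve f'(x) = 0:
  Factor: x^2 + 5*x - 6 = (x - 1)*(x + 6) = 0.
  ⇒ x = -6, 1

f''(x) = 2*x + 5
Second-derivative test at each critical point:
  f''(-6) = -7 < 0 → local maximum
  f''(1) = 7 > 0 → local minimum

Critical points: x = -6 (local maximum); x = 1 (local minimum)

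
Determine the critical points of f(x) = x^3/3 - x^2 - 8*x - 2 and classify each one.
f'(x) = x^2 - 2*x - 8

Solve f'(x) = 0:
  Factor: x^2 - 2*x - 8 = (x - 4)*(x + 2) = 0.
  ⇒ x = -2, 4

f''(x) = 2*x - 2
Second-derivative test at each critical point:
  f''(-2) = -6 < 0 → local maximum
  f''(4) = 6 > 0 → local minimum

Critical points: x = -2 (local maximum); x = 4 (local minimum)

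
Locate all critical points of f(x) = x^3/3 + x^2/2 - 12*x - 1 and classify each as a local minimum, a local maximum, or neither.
f'(x) = x^2 + x - 12

Solve f'(x) = 0:
  Factor: x^2 + x - 12 = (x - 3)*(x + 4) = 0.
  ⇒ x = -4, 3

f''(x) = 2*x + 1
Second-derivative test at each critical point:
  f''(-4) = -7 < 0 → local maximum
  f''(3) = 7 > 0 → local minimum

Critical points: x = -4 (local maximum); x = 3 (local minimum)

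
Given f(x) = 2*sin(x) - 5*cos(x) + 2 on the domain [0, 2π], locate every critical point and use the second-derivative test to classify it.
f'(x) = 5*sin(x) + 2*cos(x)

Solve f'(x) = 0 on [0, 2π]:
  f'(x) = 0 ⇔ 2*cos(x) = -5*sin(x) ⇔ tan(x) = -2/5, i.e. x = arctan(-2/5) + nπ; keep the solutions lying in [0, 2π].
  ⇒ x = pi - atan(2/5) ≈ 2.7611, -atan(2/5) + 2*pi ≈ 5.9027

f''(x) = -2*sin(x) + 5*cos(x)
Second-derivative test at each critical point:
  f''(2.7611) = -5.3852 < 0 → local maximum
  f''(5.9027) = 5.3852 > 0 → local minimum

Critical points: x = pi - atan(2/5) ≈ 2.7611 (local maximum); x = -atan(2/5) + 2*pi ≈ 5.9027 (local minimum)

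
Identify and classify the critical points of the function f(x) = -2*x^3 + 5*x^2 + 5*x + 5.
f'(x) = -6*x^2 + 10*x + 5

Solve f'(x) = 0:
  6*x^2 - 10*x - 5 = 0 has no rational roots; quadratic formula: x = (10 ± √220)/12.
  ⇒ x = 5/6 - sqrt(55)/6 ≈ -0.4027, 5/6 + sqrt(55)/6 ≈ 2.0694

f''(x) = 10 - 12*x
Second-derivative test at each critical point:
  f''(-0.4027) = 14.8324 > 0 → local minimum
  f''(2.0694) = -14.8324 < 0 → local maximum

Critical points: x = 5/6 - sqrt(55)/6 ≈ -0.4027 (local minimum); x = 5/6 + sqrt(55)/6 ≈ 2.0694 (local maximum)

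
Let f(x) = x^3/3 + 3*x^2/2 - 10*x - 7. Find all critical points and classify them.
f'(x) = x^2 + 3*x - 10

Solve f'(x) = 0:
  Factor: x^2 + 3*x - 10 = (x - 2)*(x + 5) = 0.
  ⇒ x = -5, 2

f''(x) = 2*x + 3
Second-derivative test at each critical point:
  f''(-5) = -7 < 0 → local maximum
  f''(2) = 7 > 0 → local minimum

Critical points: x = -5 (local maximum); x = 2 (local minimum)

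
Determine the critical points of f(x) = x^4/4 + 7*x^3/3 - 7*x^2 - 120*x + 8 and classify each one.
f'(x) = x^3 + 7*x^2 - 14*x - 120

Solve f'(x) = 0:
  Factor: x^3 + 7*x^2 - 14*x - 120 = (x - 4)*(x + 5)*(x + 6) = 0.
  ⇒ x = -6, -5, 4

f''(x) = 3*x^2 + 14*x - 14
Second-derivative test at each critical point:
  f''(-6) = 10 > 0 → local minimum
  f''(-5) = -9 < 0 → local maximum
  f''(4) = 90 > 0 → local minimum

Critical points: x = -6 (local minimum); x = -5 (local maximum); x = 4 (local minimum)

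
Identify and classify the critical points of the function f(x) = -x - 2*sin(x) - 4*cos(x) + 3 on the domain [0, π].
f'(x) = 4*sin(x) - 2*cos(x) - 1

Solve f'(x) = 0 on [0, π]:
  f'(x) = 0 ⇔ 4*sin(x) - 2*cos(x) = 1. Write the left side as R·cos(x + φ) with R = √((-2)² + (-4)²) = 2*sqrt(5), cos φ = -sqrt(5)/5, sin φ = -2*sqrt(5)/5; then cos(x + φ) = sqrt(5)/10. Solve for x and keep the solutions lying in [0, π].
  ⇒ x = atan((2 + sqrt(19))/(-1 + 2*sqrt(19))) ≈ 0.6892

f''(x) = 2*sin(x) + 4*cos(x)
Second-derivative test at each critical point:
  f''(0.6892) = 4.3589 > 0 → local minimum

Critical points: x = atan((2 + sqrt(19))/(-1 + 2*sqrt(19))) ≈ 0.6892 (local minimum)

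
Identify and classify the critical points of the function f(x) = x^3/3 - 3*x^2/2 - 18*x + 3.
f'(x) = x^2 - 3*x - 18

Solve f'(x) = 0:
  Factor: x^2 - 3*x - 18 = (x - 6)*(x + 3) = 0.
  ⇒ x = -3, 6

f''(x) = 2*x - 3
Second-derivative test at each critical point:
  f''(-3) = -9 < 0 → local maximum
  f''(6) = 9 > 0 → local minimum

Critical points: x = -3 (local maximum); x = 6 (local minimum)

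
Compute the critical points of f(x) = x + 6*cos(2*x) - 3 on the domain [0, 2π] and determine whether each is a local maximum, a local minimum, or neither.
f'(x) = 1 - 12*sin(2*x)

Solve f'(x) = 0 on [0, 2π]:
  f'(x) = 0 ⇔ sin(2*x) = 1/12, i.e. 2*x = arcsin(1/12) + 2nπ or 2*x = π − arcsin(1/12) + 2nπ; keep the solutions lying in [0, 2π].
  ⇒ x = asin(1/12)/2 ≈ 0.0417, -asin(1/12)/2 + pi/2 ≈ 1.5291, asin(1/12)/2 + pi ≈ 3.1833, -asin(1/12)/2 + 3*pi/2 ≈ 4.6707

f''(x) = -24*cos(2*x)
Second-derivative test at each critical point:
  f''(0.0417) = -23.9165 < 0 → local maximum
  f''(1.5291) = 23.9165 > 0 → local minimum
  f''(3.1833) = -23.9165 < 0 → local maximum
  f''(4.6707) = 23.9165 > 0 → local minimum

Critical points: x = asin(1/12)/2 ≈ 0.0417 (local maximum); x = -asin(1/12)/2 + pi/2 ≈ 1.5291 (local minimum); x = asin(1/12)/2 + pi ≈ 3.1833 (local maximum); x = -asin(1/12)/2 + 3*pi/2 ≈ 4.6707 (local minimum)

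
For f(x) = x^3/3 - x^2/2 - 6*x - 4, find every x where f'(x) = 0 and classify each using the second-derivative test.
f'(x) = x^2 - x - 6

Solve f'(x) = 0:
  Factor: x^2 - x - 6 = (x - 3)*(x + 2) = 0.
  ⇒ x = -2, 3

f''(x) = 2*x - 1
Second-derivative test at each critical point:
  f''(-2) = -5 < 0 → local maximum
  f''(3) = 5 > 0 → local minimum

Critical points: x = -2 (local maximum); x = 3 (local minimum)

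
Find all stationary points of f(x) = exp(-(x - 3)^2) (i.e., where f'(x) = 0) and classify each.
f'(x) = 2*(3 - x)*exp(-(x - 3)^2)

Solve f'(x) = 0:
  f'(x) = (6 - 2*x)·exp(-(x - 3)^2) and exp(-(x - 3)^2) > 0 for every x, so f'(x) = 0 ⇔ 6 - 2*x = 0.
  Factor: 6 - 2*x = -2*(x - 3) = 0.
  ⇒ x = 3

f''(x) = 2*(2*(x - 3)^2 - 1)*exp(-(x - 3)^2)
Second-derivative test at each critical point:
  f''(3) = -2 < 0 → local maximum

Critical points: x = 3 (local maximum)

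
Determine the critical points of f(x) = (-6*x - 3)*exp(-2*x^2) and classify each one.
f'(x) = 6*(2*x*(2*x + 1) - 1)*exp(-2*x^2)

Solve f'(x) = 0:
  f'(x) = (24*x^2 + 12*x - 6)·exp(-2*x^2) and exp(-2*x^2) > 0 for every x, so f'(x) = 0 ⇔ 24*x^2 + 12*x - 6 = 0.
  Factor: 24*x^2 + 12*x - 6 = 6*(4*x^2 + 2*x - 1); 4*x^2 + 2*x - 1 = 0 has no rational roots; quadratic formula: x = (-2 ± √20)/8.
  ⇒ x = -sqrt(5)/4 - 1/4 ≈ -0.8090, -1/4 + sqrt(5)/4 ≈ 0.3090

f''(x) = 12*(-8*x^3 - 4*x^2 + 6*x + 1)*exp(-2*x^2)
Second-derivative test at each critical point:
  f''(-0.8090) = -7.2472 < 0 → local maximum
  f''(0.3090) = 22.1678 > 0 → local minimum

Critical points: x = -sqrt(5)/4 - 1/4 ≈ -0.8090 (local maximum); x = -1/4 + sqrt(5)/4 ≈ 0.3090 (local minimum)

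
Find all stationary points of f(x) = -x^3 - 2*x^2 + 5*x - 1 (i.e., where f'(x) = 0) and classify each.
f'(x) = -3*x^2 - 4*x + 5

Solve f'(x) = 0:
  3*x^2 + 4*x - 5 = 0 has no rational roots; quadratic formula: x = (-4 ± √76)/6.
  ⇒ x = -sqrt(19)/3 - 2/3 ≈ -2.1196, -2/3 + sqrt(19)/3 ≈ 0.7863

f''(x) = -6*x - 4
Second-derivative test at each critical point:
  f''(-2.1196) = 8.7178 > 0 → local minimum
  f''(0.7863) = -8.7178 < 0 → local maximum

Critical points: x = -sqrt(19)/3 - 2/3 ≈ -2.1196 (local minimum); x = -2/3 + sqrt(19)/3 ≈ 0.7863 (local maximum)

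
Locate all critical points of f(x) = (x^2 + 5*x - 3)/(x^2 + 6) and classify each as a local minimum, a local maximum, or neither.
f'(x) = (-5*x^2 + 18*x + 30)/(x^4 + 12*x^2 + 36)

Solve f'(x) = 0:
  f'(x) = -(5*x^2 - 18*x - 30)/(x^2 + 6)^2; the denominator is positive wherever f is defined, so f'(x) = 0 ⇔ -5*x^2 + 18*x + 30 = 0.
  5*x^2 - 18*x - 30 = 0 has no rational roots; quadratic formula: x = (18 ± √924)/10.
  ⇒ x = 9/5 - sqrt(231)/5 ≈ -1.2397, 9/5 + sqrt(231)/5 ≈ 4.8397

f''(x) = 2*(5*x^3 - 27*x^2 - 90*x + 54)/(x^6 + 18*x^4 + 108*x^2 + 216)
Second-derivative test at each critical point:
  f''(-1.2397) = 0.5351 > 0 → local minimum
  f''(4.8397) = -0.0351 < 0 → local maximum

Critical points: x = 9/5 - sqrt(231)/5 ≈ -1.2397 (local minimum); x = 9/5 + sqrt(231)/5 ≈ 4.8397 (local maximum)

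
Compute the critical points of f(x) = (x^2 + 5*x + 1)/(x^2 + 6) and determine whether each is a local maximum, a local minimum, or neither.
f'(x) = 5*(-x^2 + 2*x + 6)/(x^4 + 12*x^2 + 36)

Solve f'(x) = 0:
  f'(x) = -5*(x^2 - 2*x - 6)/(x^2 + 6)^2; the denominator is positive wherever f is defined, so f'(x) = 0 ⇔ -5*x^2 + 10*x + 30 = 0.
  Factor: -5*x^2 + 10*x + 30 = -5*(x^2 - 2*x - 6); x^2 - 2*x - 6 = 0 has no rational roots; quadratic formula: x = (2 ± √28)/2.
  ⇒ x = 1 - sqrt(7) ≈ -1.6458, 1 + sqrt(7) ≈ 3.6458

f''(x) = 10*(x^3 - 3*x^2 - 18*x + 6)/(x^6 + 18*x^4 + 108*x^2 + 216)
Second-derivative test at each critical point:
  f''(-1.6458) = 0.3489 > 0 → local minimum
  f''(3.6458) = -0.0711 < 0 → local maximum

Critical points: x = 1 - sqrt(7) ≈ -1.6458 (local minimum); x = 1 + sqrt(7) ≈ 3.6458 (local maximum)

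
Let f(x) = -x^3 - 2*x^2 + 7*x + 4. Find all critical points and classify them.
f'(x) = -3*x^2 - 4*x + 7

Solve f'(x) = 0:
  Factor: -3*x^2 - 4*x + 7 = -(x - 1)*(3*x + 7) = 0.
  ⇒ x = -7/3, 1

f''(x) = -6*x - 4
Second-derivative test at each critical point:
  f''(-7/3) = 10 > 0 → local minimum
  f''(1) = -10 < 0 → local maximum

Critical points: x = -7/3 (local minimum); x = 1 (local maximum)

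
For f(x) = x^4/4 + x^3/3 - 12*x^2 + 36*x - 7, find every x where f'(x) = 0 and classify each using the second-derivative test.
f'(x) = x^3 + x^2 - 24*x + 36

Solve f'(x) = 0:
  Factor: x^3 + x^2 - 24*x + 36 = (x - 3)*(x - 2)*(x + 6) = 0.
  ⇒ x = -6, 2, 3

f''(x) = 3*x^2 + 2*x - 24
Second-derivative test at each critical point:
  f''(-6) = 72 > 0 → local minimum
  f''(2) = -8 < 0 → local maximum
  f''(3) = 9 > 0 → local minimum

Critical points: x = -6 (local minimum); x = 2 (local maximum); x = 3 (local minimum)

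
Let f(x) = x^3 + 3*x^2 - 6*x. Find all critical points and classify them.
f'(x) = 3*x^2 + 6*x - 6

Solve f'(x) = 0:
  Factor: 3*x^2 + 6*x - 6 = 3*(x^2 + 2*x - 2); x^2 + 2*x - 2 = 0 has no rational roots; quadratic formula: x = (-2 ± √12)/2.
  ⇒ x = -sqrt(3) - 1 ≈ -2.7321, -1 + sqrt(3) ≈ 0.7321

f''(x) = 6*x + 6
Second-derivative test at each critical point:
  f''(-2.7321) = -10.3923 < 0 → local maximum
  f''(0.7321) = 10.3923 > 0 → local minimum

Critical points: x = -sqrt(3) - 1 ≈ -2.7321 (local maximum); x = -1 + sqrt(3) ≈ 0.7321 (local minimum)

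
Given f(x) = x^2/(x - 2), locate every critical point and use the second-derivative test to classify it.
f'(x) = x*(x - 4)/(x^2 - 4*x + 4)

Solve f'(x) = 0:
  f'(x) = x*(x - 4)/(x - 2)^2; the denominator is positive wherever f is defined, so f'(x) = 0 ⇔ x^2 - 4*x = 0.
  Factor: x^2 - 4*x = x*(x - 4) = 0.
  ⇒ x = 0, 4

f''(x) = 8/(x^3 - 6*x^2 + 12*x - 8)
Second-derivative test at each critical point:
  f''(0) = -1 < 0 → local maximum
  f''(4) = 1 > 0 → local minimum

Critical points: x = 0 (local maximum); x = 4 (local minimum)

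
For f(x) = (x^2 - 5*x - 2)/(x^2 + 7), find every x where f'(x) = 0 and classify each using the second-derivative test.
f'(x) = (5*x^2 + 18*x - 35)/(x^4 + 14*x^2 + 49)

Solve f'(x) = 0:
  f'(x) = (x + 5)*(5*x - 7)/(x^2 + 7)^2; the denominator is positive wherever f is defined, so f'(x) = 0 ⇔ 5*x^2 + 18*x - 35 = 0.
  Factor: 5*x^2 + 18*x - 35 = (x + 5)*(5*x - 7) = 0.
  ⇒ x = -5, 7/5

f''(x) = 2*(-5*x^3 - 27*x^2 + 105*x + 63)/(x^6 + 21*x^4 + 147*x^2 + 343)
Second-derivative test at each critical point:
  f''(-5) = -1/32 < 0 → local maximum
  f''(7/5) = 625/1568 > 0 → local minimum

Critical points: x = -5 (local maximum); x = 7/5 (local minimum)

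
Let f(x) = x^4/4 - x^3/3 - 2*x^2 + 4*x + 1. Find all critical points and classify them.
f'(x) = x^3 - x^2 - 4*x + 4

Solve f'(x) = 0:
  Factor: x^3 - x^2 - 4*x + 4 = (x - 2)*(x - 1)*(x + 2) = 0.
  ⇒ x = -2, 1, 2

f''(x) = 3*x^2 - 2*x - 4
Second-derivative test at each critical point:
  f''(-2) = 12 > 0 → local minimum
  f''(1) = -3 < 0 → local maximum
  f''(2) = 4 > 0 → local minimum

Critical points: x = -2 (local minimum); x = 1 (local maximum); x = 2 (local minimum)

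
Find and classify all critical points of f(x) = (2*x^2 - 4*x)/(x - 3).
f'(x) = 2*(x^2 - 6*x + 6)/(x^2 - 6*x + 9)

Solve f'(x) = 0:
  f'(x) = 2*(x^2 - 6*x + 6)/(x - 3)^2; the denominator is positive wherever f is defined, so f'(x) = 0 ⇔ 2*x^2 - 12*x + 12 = 0.
  Factor: 2*x^2 - 12*x + 12 = 2*(x^2 - 6*x + 6); x^2 - 6*x + 6 = 0 has no rational roots; quadratic formula: x = (6 ± √12)/2.
  ⇒ x = 3 - sqrt(3) ≈ 1.2679, sqrt(3) + 3 ≈ 4.7321

f''(x) = 12/(x^3 - 9*x^2 + 27*x - 27)
Second-derivative test at each critical point:
  f''(1.2679) = -2.3094 < 0 → local maximum
  f''(4.7321) = 2.3094 > 0 → local minimum

Critical points: x = 3 - sqrt(3) ≈ 1.2679 (local maximum); x = sqrt(3) + 3 ≈ 4.7321 (local minimum)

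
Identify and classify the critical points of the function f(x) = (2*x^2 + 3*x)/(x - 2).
f'(x) = 2*(x^2 - 4*x - 3)/(x^2 - 4*x + 4)

Solve f'(x) = 0:
  f'(x) = 2*(x^2 - 4*x - 3)/(x - 2)^2; the denominator is positive wherever f is defined, so f'(x) = 0 ⇔ 2*x^2 - 8*x - 6 = 0.
  Factor: 2*x^2 - 8*x - 6 = 2*(x^2 - 4*x - 3); x^2 - 4*x - 3 = 0 has no rational roots; quadratic formula: x = (4 ± √28)/2.
  ⇒ x = 2 - sqrt(7) ≈ -0.6458, 2 + sqrt(7) ≈ 4.6458

f''(x) = 28/(x^3 - 6*x^2 + 12*x - 8)
Second-derivative test at each critical point:
  f''(-0.6458) = -1.5119 < 0 → local maximum
  f''(4.6458) = 1.5119 > 0 → local minimum

Critical points: x = 2 - sqrt(7) ≈ -0.6458 (local maximum); x = 2 + sqrt(7) ≈ 4.6458 (local minimum)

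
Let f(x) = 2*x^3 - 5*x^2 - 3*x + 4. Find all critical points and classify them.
f'(x) = 6*x^2 - 10*x - 3

Solve f'(x) = 0:
  6*x^2 - 10*x - 3 = 0 has no rational roots; quadratic formula: x = (10 ± √172)/12.
  ⇒ x = 5/6 - sqrt(43)/6 ≈ -0.2596, 5/6 + sqrt(43)/6 ≈ 1.9262

f''(x) = 12*x - 10
Second-derivative test at each critical point:
  f''(-0.2596) = -13.1149 < 0 → local maximum
  f''(1.9262) = 13.1149 > 0 → local minimum

Critical points: x = 5/6 - sqrt(43)/6 ≈ -0.2596 (local maximum); x = 5/6 + sqrt(43)/6 ≈ 1.9262 (local minimum)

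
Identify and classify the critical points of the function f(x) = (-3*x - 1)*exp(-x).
f'(x) = (3*x - 2)*exp(-x)

Solve f'(x) = 0:
  f'(x) = (3*x - 2)·exp(-x) and exp(-x) > 0 for every x, so f'(x) = 0 ⇔ 3*x - 2 = 0.
  3*x - 2 = 0.
  ⇒ x = 2/3

f''(x) = (5 - 3*x)*exp(-x)
Second-derivative test at each critical point:
  f''(2/3) = 1.5403 > 0 → local minimum

Critical points: x = 2/3 (local minimum)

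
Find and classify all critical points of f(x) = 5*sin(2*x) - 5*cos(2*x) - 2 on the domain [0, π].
f'(x) = 10*sqrt(2)*sin(2*x + pi/4)

Solve f'(x) = 0 on [0, π]:
  f'(x) = 0 ⇔ 5*cos(2*x) = -5*sin(2*x) ⇔ tan(2*x) = -1, i.e. 2*x = arctan(-1) + nπ; keep the solutions lying in [0, π].
  ⇒ x = 3*pi/8 ≈ 1.1781, 7*pi/8 ≈ 2.7489

f''(x) = 20*sqrt(2)*cos(2*x + pi/4)
Second-derivative test at each critical point:
  f''(1.1781) = -28.2843 < 0 → local maximum
  f''(2.7489) = 28.2843 > 0 → local minimum

Critical points: x = 3*pi/8 ≈ 1.1781 (local maximum); x = 7*pi/8 ≈ 2.7489 (local minimum)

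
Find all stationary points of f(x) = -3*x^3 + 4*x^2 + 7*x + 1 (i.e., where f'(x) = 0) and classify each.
f'(x) = -9*x^2 + 8*x + 7

Solve f'(x) = 0:
  9*x^2 - 8*x - 7 = 0 has no rational roots; quadratic formula: x = (8 ± √316)/18.
  ⇒ x = 4/9 - sqrt(79)/9 ≈ -0.5431, 4/9 + sqrt(79)/9 ≈ 1.4320

f''(x) = 8 - 18*x
Second-derivative test at each critical point:
  f''(-0.5431) = 17.7764 > 0 → local minimum
  f''(1.4320) = -17.7764 < 0 → local maximum

Critical points: x = 4/9 - sqrt(79)/9 ≈ -0.5431 (local minimum); x = 4/9 + sqrt(79)/9 ≈ 1.4320 (local maximum)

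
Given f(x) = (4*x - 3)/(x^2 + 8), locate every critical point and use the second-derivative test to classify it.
f'(x) = 2*(-2*x^2 + 3*x + 16)/(x^4 + 16*x^2 + 64)

Solve f'(x) = 0:
  f'(x) = -2*(2*x^2 - 3*x - 16)/(x^2 + 8)^2; the denominator is positive wherever f is defined, so f'(x) = 0 ⇔ -4*x^2 + 6*x + 32 = 0.
  Factor: -4*x^2 + 6*x + 32 = -2*(2*x^2 - 3*x - 16); 2*x^2 - 3*x - 16 = 0 has no rational roots; quadratic formula: x = (3 ± √137)/4.
  ⇒ x = 3/4 - sqrt(137)/4 ≈ -2.1762, 3/4 + sqrt(137)/4 ≈ 3.6762

f''(x) = 2*(4*x^2*(4*x - 3) + 3*(1 - 4*x)*(x^2 + 8))/(x^2 + 8)^3
Second-derivative test at each critical point:
  f''(-2.1762) = 0.1443 > 0 → local minimum
  f''(3.6762) = -0.0506 < 0 → local maximum

Critical points: x = 3/4 - sqrt(137)/4 ≈ -2.1762 (local minimum); x = 3/4 + sqrt(137)/4 ≈ 3.6762 (local maximum)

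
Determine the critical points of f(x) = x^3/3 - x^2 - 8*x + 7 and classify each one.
f'(x) = x^2 - 2*x - 8

Solve f'(x) = 0:
  Factor: x^2 - 2*x - 8 = (x - 4)*(x + 2) = 0.
  ⇒ x = -2, 4

f''(x) = 2*x - 2
Second-derivative test at each critical point:
  f''(-2) = -6 < 0 → local maximum
  f''(4) = 6 > 0 → local minimum

Critical points: x = -2 (local maximum); x = 4 (local minimum)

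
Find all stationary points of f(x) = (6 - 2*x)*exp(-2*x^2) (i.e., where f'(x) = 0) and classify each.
f'(x) = 2*(4*x*(x - 3) - 1)*exp(-2*x^2)

Solve f'(x) = 0:
  f'(x) = (8*x^2 - 24*x - 2)·exp(-2*x^2) and exp(-2*x^2) > 0 for every x, so f'(x) = 0 ⇔ 8*x^2 - 24*x - 2 = 0.
  Factor: 8*x^2 - 24*x - 2 = 2*(4*x^2 - 12*x - 1); 4*x^2 - 12*x - 1 = 0 has no rational roots; quadratic formula: x = (12 ± √160)/8.
  ⇒ x = 3/2 - sqrt(10)/2 ≈ -0.0811, 3/2 + sqrt(10)/2 ≈ 3.0811

f''(x) = 8*(4*x^2*(3 - x) + 3*x - 3)*exp(-2*x^2)
Second-derivative test at each critical point:
  f''(-0.0811) = -24.9673 < 0 → local maximum
  f''(3.0811) = 1.436e-07 > 0 → local minimum

Critical points: x = 3/2 - sqrt(10)/2 ≈ -0.0811 (local maximum); x = 3/2 + sqrt(10)/2 ≈ 3.0811 (local minimum)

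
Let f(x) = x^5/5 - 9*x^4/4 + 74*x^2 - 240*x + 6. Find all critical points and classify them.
f'(x) = x^4 - 9*x^3 + 148*x - 240

Solve f'(x) = 0:
  Factor: x^4 - 9*x^3 + 148*x - 240 = (x - 6)*(x - 5)*(x - 2)*(x + 4) = 0.
  ⇒ x = -4, 2, 5, 6

f''(x) = 4*x^3 - 27*x^2 + 148
Second-derivative test at each critical point:
  f''(-4) = -540 < 0 → local maximum
  f''(2) = 72 > 0 → local minimum
  f''(5) = -27 < 0 → local maximum
  f''(6) = 40 > 0 → local minimum

Critical points: x = -4 (local maximum); x = 2 (local minimum); x = 5 (local maximum); x = 6 (local minimum)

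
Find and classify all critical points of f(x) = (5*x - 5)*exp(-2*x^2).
f'(x) = 5*(-4*x*(x - 1) + 1)*exp(-2*x^2)

Solve f'(x) = 0:
  f'(x) = (-20*x^2 + 20*x + 5)·exp(-2*x^2) and exp(-2*x^2) > 0 for every x, so f'(x) = 0 ⇔ -20*x^2 + 20*x + 5 = 0.
  Factor: -20*x^2 + 20*x + 5 = -5*(4*x^2 - 4*x - 1); 4*x^2 - 4*x - 1 = 0 has no rational roots; quadratic formula: x = (4 ± √32)/8.
  ⇒ x = 1/2 - sqrt(2)/2 ≈ -0.2071, 1/2 + sqrt(2)/2 ≈ 1.2071

f''(x) = 20*(4*x^2*(x - 1) - 3*x + 1)*exp(-2*x^2)
Second-derivative test at each critical point:
  f''(-0.2071) = 25.9590 > 0 → local minimum
  f''(1.2071) = -1.5343 < 0 → local maximum

Critical points: x = 1/2 - sqrt(2)/2 ≈ -0.2071 (local minimum); x = 1/2 + sqrt(2)/2 ≈ 1.2071 (local maximum)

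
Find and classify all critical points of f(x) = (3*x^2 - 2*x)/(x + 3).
f'(x) = 3*(x^2 + 6*x - 2)/(x^2 + 6*x + 9)

Solve f'(x) = 0:
  f'(x) = 3*(x^2 + 6*x - 2)/(x + 3)^2; the denominator is positive wherever f is defined, so f'(x) = 0 ⇔ 3*x^2 + 18*x - 6 = 0.
  Factor: 3*x^2 + 18*x - 6 = 3*(x^2 + 6*x - 2); x^2 + 6*x - 2 = 0 has no rational roots; quadratic formula: x = (-6 ± √44)/2.
  ⇒ x = -sqrt(11) - 3 ≈ -6.3166, -3 + sqrt(11) ≈ 0.3166

f''(x) = 66/(x^3 + 9*x^2 + 27*x + 27)
Second-derivative test at each critical point:
  f''(-6.3166) = -1.8091 < 0 → local maximum
  f''(0.3166) = 1.8091 > 0 → local minimum

Critical points: x = -sqrt(11) - 3 ≈ -6.3166 (local maximum); x = -3 + sqrt(11) ≈ 0.3166 (local minimum)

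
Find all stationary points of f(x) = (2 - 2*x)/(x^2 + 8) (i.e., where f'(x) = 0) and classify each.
f'(x) = 2*(-x^2 + 2*x*(x - 1) - 8)/(x^2 + 8)^2

Solve f'(x) = 0:
  f'(x) = 2*(x - 4)*(x + 2)/(x^2 + 8)^2; the denominator is positive wherever f is defined, so f'(x) = 0 ⇔ 2*x^2 - 4*x - 16 = 0.
  Factor: 2*x^2 - 4*x - 16 = 2*(x - 4)*(x + 2) = 0.
  ⇒ x = -2, 4

f''(x) = 4*(4*x^2*(1 - x) + (3*x - 1)*(x^2 + 8))/(x^2 + 8)^3
Second-derivative test at each critical point:
  f''(-2) = -1/12 < 0 → local maximum
  f''(4) = 1/48 > 0 → local minimum

Critical points: x = -2 (local maximum); x = 4 (local minimum)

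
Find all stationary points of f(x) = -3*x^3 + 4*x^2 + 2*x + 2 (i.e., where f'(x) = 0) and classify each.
f'(x) = -9*x^2 + 8*x + 2

Solve f'(x) = 0:
  9*x^2 - 8*x - 2 = 0 has no rational roots; quadratic formula: x = (8 ± √136)/18.
  ⇒ x = 4/9 - sqrt(34)/9 ≈ -0.2034, 4/9 + sqrt(34)/9 ≈ 1.0923

f''(x) = 8 - 18*x
Second-derivative test at each critical point:
  f''(-0.2034) = 11.6619 > 0 → local minimum
  f''(1.0923) = -11.6619 < 0 → local maximum

Critical points: x = 4/9 - sqrt(34)/9 ≈ -0.2034 (local minimum); x = 4/9 + sqrt(34)/9 ≈ 1.0923 (local maximum)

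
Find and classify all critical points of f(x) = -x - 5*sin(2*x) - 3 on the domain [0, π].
f'(x) = 20*sin(x)^2 - 11

Solve f'(x) = 0 on [0, π]:
  f'(x) = 0 ⇔ cos(2*x) = -1/10, i.e. 2*x = ±arccos(-1/10) + 2nπ; keep the solutions lying in [0, π].
  ⇒ x = acos(-1/10)/2 ≈ 0.8355, pi - acos(-1/10)/2 ≈ 2.3061

f''(x) = 20*sin(2*x)
Second-derivative test at each critical point:
  f''(0.8355) = 19.8997 > 0 → local minimum
  f''(2.3061) = -19.8997 < 0 → local maximum

Critical points: x = acos(-1/10)/2 ≈ 0.8355 (local minimum); x = pi - acos(-1/10)/2 ≈ 2.3061 (local maximum)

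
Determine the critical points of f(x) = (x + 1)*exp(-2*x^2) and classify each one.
f'(x) = (-4*x*(x + 1) + 1)*exp(-2*x^2)

Solve f'(x) = 0:
  f'(x) = (-4*x^2 - 4*x + 1)·exp(-2*x^2) and exp(-2*x^2) > 0 for every x, so f'(x) = 0 ⇔ -4*x^2 - 4*x + 1 = 0.
  4*x^2 + 4*x - 1 = 0 has no rational roots; quadratic formula: x = (-4 ± √32)/8.
  ⇒ x = -sqrt(2)/2 - 1/2 ≈ -1.2071, -1/2 + sqrt(2)/2 ≈ 0.2071

f''(x) = 4*(4*x^2*(x + 1) - 3*x - 1)*exp(-2*x^2)
Second-derivative test at each critical point:
  f''(-1.2071) = 0.3069 > 0 → local minimum
  f''(0.2071) = -5.1918 < 0 → local maximum

Critical points: x = -sqrt(2)/2 - 1/2 ≈ -1.2071 (local minimum); x = -1/2 + sqrt(2)/2 ≈ 0.2071 (local maximum)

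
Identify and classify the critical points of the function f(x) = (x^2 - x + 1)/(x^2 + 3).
f'(x) = (x^2 + 4*x - 3)/(x^4 + 6*x^2 + 9)

Solve f'(x) = 0:
  f'(x) = (x^2 + 4*x - 3)/(x^2 + 3)^2; the denominator is positive wherever f is defined, so f'(x) = 0 ⇔ x^2 + 4*x - 3 = 0.
  x^2 + 4*x - 3 = 0 has no rational roots; quadratic formula: x = (-4 ± √28)/2.
  ⇒ x = -sqrt(7) - 2 ≈ -4.6458, -2 + sqrt(7) ≈ 0.6458

f''(x) = 2*(-x^3 - 6*x^2 + 9*x + 6)/(x^6 + 9*x^4 + 27*x^2 + 27)
Second-derivative test at each critical point:
  f''(-4.6458) = -0.0088 < 0 → local maximum
  f''(0.6458) = 0.4532 > 0 → local minimum

Critical points: x = -sqrt(7) - 2 ≈ -4.6458 (local maximum); x = -2 + sqrt(7) ≈ 0.6458 (local minimum)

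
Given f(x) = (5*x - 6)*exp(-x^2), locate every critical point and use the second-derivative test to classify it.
f'(x) = (-2*x*(5*x - 6) + 5)*exp(-x^2)

Solve f'(x) = 0:
  f'(x) = (-10*x^2 + 12*x + 5)·exp(-x^2) and exp(-x^2) > 0 for every x, so f'(x) = 0 ⇔ -10*x^2 + 12*x + 5 = 0.
  10*x^2 - 12*x - 5 = 0 has no rational roots; quadratic formula: x = (12 ± √344)/20.
  ⇒ x = 3/5 - sqrt(86)/10 ≈ -0.3274, 3/5 + sqrt(86)/10 ≈ 1.5274

f''(x) = 2*(2*x^2*(5*x - 6) - 15*x + 6)*exp(-x^2)
Second-derivative test at each critical point:
  f''(-0.3274) = 16.6624 > 0 → local minimum
  f''(1.5274) = -1.7995 < 0 → local maximum

Critical points: x = 3/5 - sqrt(86)/10 ≈ -0.3274 (local minimum); x = 3/5 + sqrt(86)/10 ≈ 1.5274 (local maximum)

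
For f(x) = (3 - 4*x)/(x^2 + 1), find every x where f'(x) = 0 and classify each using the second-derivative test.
f'(x) = 2*(2*x^2 - 3*x - 2)/(x^4 + 2*x^2 + 1)

Solve f'(x) = 0:
  f'(x) = 2*(x - 2)*(2*x + 1)/(x^2 + 1)^2; the denominator is positive wherever f is defined, so f'(x) = 0 ⇔ 4*x^2 - 6*x - 4 = 0.
  Factor: 4*x^2 - 6*x - 4 = 2*(x - 2)*(2*x + 1) = 0.
  ⇒ x = -1/2, 2

f''(x) = 2*(4*x^2*(3 - 4*x) + 3*(4*x - 1)*(x^2 + 1))/(x^2 + 1)^3
Second-derivative test at each critical point:
  f''(-1/2) = -32/5 < 0 → local maximum
  f''(2) = 2/5 > 0 → local minimum

Critical points: x = -1/2 (local maximum); x = 2 (local minimum)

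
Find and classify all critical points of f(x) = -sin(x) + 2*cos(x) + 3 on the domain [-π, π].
f'(x) = -2*sin(x) - cos(x)

Solve f'(x) = 0 on [-π, π]:
  f'(x) = 0 ⇔ -cos(x) = 2*sin(x) ⇔ tan(x) = -1/2, i.e. x = arctan(-1/2) + nπ; keep the solutions lying in [-π, π].
  ⇒ x = -atan(1/2) ≈ -0.4636, pi - atan(1/2) ≈ 2.6779

f''(x) = sin(x) - 2*cos(x)
Second-derivative test at each critical point:
  f''(-0.4636) = -2.2361 < 0 → local maximum
  f''(2.6779) = 2.2361 > 0 → local minimum

Critical points: x = -atan(1/2) ≈ -0.4636 (local maximum); x = pi - atan(1/2) ≈ 2.6779 (local minimum)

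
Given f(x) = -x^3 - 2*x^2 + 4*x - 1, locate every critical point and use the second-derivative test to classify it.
f'(x) = -3*x^2 - 4*x + 4

Solve f'(x) = 0:
  Factor: -3*x^2 - 4*x + 4 = -(x + 2)*(3*x - 2) = 0.
  ⇒ x = -2, 2/3

f''(x) = -6*x - 4
Second-derivative test at each critical point:
  f''(-2) = 8 > 0 → local minimum
  f''(2/3) = -8 < 0 → local maximum

Critical points: x = -2 (local minimum); x = 2/3 (local maximum)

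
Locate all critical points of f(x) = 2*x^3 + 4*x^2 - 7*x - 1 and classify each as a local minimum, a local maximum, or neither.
f'(x) = 6*x^2 + 8*x - 7

Solve f'(x) = 0:
  6*x^2 + 8*x - 7 = 0 has no rational roots; quadratic formula: x = (-8 ± √232)/12.
  ⇒ x = -sqrt(58)/6 - 2/3 ≈ -1.9360, -2/3 + sqrt(58)/6 ≈ 0.6026

f''(x) = 12*x + 8
Second-derivative test at each critical point:
  f''(-1.9360) = -15.2315 < 0 → local maximum
  f''(0.6026) = 15.2315 > 0 → local minimum

Critical points: x = -sqrt(58)/6 - 2/3 ≈ -1.9360 (local maximum); x = -2/3 + sqrt(58)/6 ≈ 0.6026 (local minimum)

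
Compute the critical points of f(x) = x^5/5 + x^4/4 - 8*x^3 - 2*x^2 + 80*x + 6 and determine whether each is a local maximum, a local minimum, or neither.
f'(x) = x^4 + x^3 - 24*x^2 - 4*x + 80

Solve f'(x) = 0:
  Factor: x^4 + x^3 - 24*x^2 - 4*x + 80 = (x - 4)*(x - 2)*(x + 2)*(x + 5) = 0.
  ⇒ x = -5, -2, 2, 4

f''(x) = 4*x^3 + 3*x^2 - 48*x - 4
Second-derivative test at each critical point:
  f''(-5) = -189 < 0 → local maximum
  f''(-2) = 72 > 0 → local minimum
  f''(2) = -56 < 0 → local maximum
  f''(4) = 108 > 0 → local minimum

Critical points: x = -5 (local maximum); x = -2 (local minimum); x = 2 (local maximum); x = 4 (local minimum)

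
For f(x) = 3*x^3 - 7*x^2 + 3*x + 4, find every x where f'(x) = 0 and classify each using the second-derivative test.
f'(x) = 9*x^2 - 14*x + 3

Solve f'(x) = 0:
  9*x^2 - 14*x + 3 = 0 has no rational roots; quadratic formula: x = (14 ± √88)/18.
  ⇒ x = 7/9 - sqrt(22)/9 ≈ 0.2566, sqrt(22)/9 + 7/9 ≈ 1.2989

f''(x) = 18*x - 14
Second-derivative test at each critical point:
  f''(0.2566) = -9.3808 < 0 → local maximum
  f''(1.2989) = 9.3808 > 0 → local minimum

Critical points: x = 7/9 - sqrt(22)/9 ≈ 0.2566 (local maximum); x = sqrt(22)/9 + 7/9 ≈ 1.2989 (local minimum)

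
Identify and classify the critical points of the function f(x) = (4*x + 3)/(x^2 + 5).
f'(x) = 2*(-2*x^2 - 3*x + 10)/(x^4 + 10*x^2 + 25)

Solve f'(x) = 0:
  f'(x) = -2*(2*x^2 + 3*x - 10)/(x^2 + 5)^2; the denominator is positive wherever f is defined, so f'(x) = 0 ⇔ -4*x^2 - 6*x + 20 = 0.
  Factor: -4*x^2 - 6*x + 20 = -2*(2*x^2 + 3*x - 10); 2*x^2 + 3*x - 10 = 0 has no rational roots; quadratic formula: x = (-3 ± √89)/4.
  ⇒ x = -sqrt(89)/4 - 3/4 ≈ -3.1085, -3/4 + sqrt(89)/4 ≈ 1.6085

f''(x) = 2*(4*x^2*(4*x + 3) - 3*(4*x + 1)*(x^2 + 5))/(x^2 + 5)^3
Second-derivative test at each critical point:
  f''(-3.1085) = 0.0878 > 0 → local minimum
  f''(1.6085) = -0.3278 < 0 → local maximum

Critical points: x = -sqrt(89)/4 - 3/4 ≈ -3.1085 (local minimum); x = -3/4 + sqrt(89)/4 ≈ 1.6085 (local maximum)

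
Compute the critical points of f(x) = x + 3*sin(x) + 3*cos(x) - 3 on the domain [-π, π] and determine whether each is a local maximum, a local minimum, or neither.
f'(x) = 3*sqrt(2)*cos(x + pi/4) + 1

Solve f'(x) = 0 on [-π, π]:
  f'(x) = 0 ⇔ -3*sin(x) + 3*cos(x) = -1. Write the left side as R·cos(x + φ) with R = √(3² + 3²) = 3*sqrt(2), cos φ = sqrt(2)/2, sin φ = sqrt(2)/2; then cos(x + φ) = -sqrt(2)/6. Solve for x and keep the solutions lying in [-π, π].
  ⇒ x = -pi + atan((1 - sqrt(17))/(-sqrt(17) - 1)) ≈ -2.5941, atan((1 + sqrt(17))/(-1 + sqrt(17))) ≈ 1.0233

f''(x) = -3*sqrt(2)*sin(x + pi/4)
Second-derivative test at each critical point:
  f''(-2.5941) = 4.1231 > 0 → local minimum
  f''(1.0233) = -4.1231 < 0 → local maximum

Critical points: x = -pi + atan((1 - sqrt(17))/(-sqrt(17) - 1)) ≈ -2.5941 (local minimum); x = atan((1 + sqrt(17))/(-1 + sqrt(17))) ≈ 1.0233 (local maximum)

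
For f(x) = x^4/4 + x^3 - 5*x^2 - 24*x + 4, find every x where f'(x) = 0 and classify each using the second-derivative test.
f'(x) = x^3 + 3*x^2 - 10*x - 24

Solve f'(x) = 0:
  Factor: x^3 + 3*x^2 - 10*x - 24 = (x - 3)*(x + 2)*(x + 4) = 0.
  ⇒ x = -4, -2, 3

f''(x) = 3*x^2 + 6*x - 10
Second-derivative test at each critical point:
  f''(-4) = 14 > 0 → local minimum
  f''(-2) = -10 < 0 → local maximum
  f''(3) = 35 > 0 → local minimum

Critical points: x = -4 (local minimum); x = -2 (local maximum); x = 3 (local minimum)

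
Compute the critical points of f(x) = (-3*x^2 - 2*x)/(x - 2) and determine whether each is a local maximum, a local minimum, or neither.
f'(x) = (-3*x^2 + 12*x + 4)/(x^2 - 4*x + 4)

Solve f'(x) = 0:
  f'(x) = -(3*x^2 - 12*x - 4)/(x - 2)^2; the denominator is positive wherever f is defined, so f'(x) = 0 ⇔ -3*x^2 + 12*x + 4 = 0.
  3*x^2 - 12*x - 4 = 0 has no rational roots; quadratic formula: x = (12 ± √192)/6.
  ⇒ x = 2 - 4*sqrt(3)/3 ≈ -0.3094, 2 + 4*sqrt(3)/3 ≈ 4.3094

f''(x) = -32/(x^3 - 6*x^2 + 12*x - 8)
Second-derivative test at each critical point:
  f''(-0.3094) = 2.5981 > 0 → local minimum
  f''(4.3094) = -2.5981 < 0 → local maximum

Critical points: x = 2 - 4*sqrt(3)/3 ≈ -0.3094 (local minimum); x = 2 + 4*sqrt(3)/3 ≈ 4.3094 (local maximum)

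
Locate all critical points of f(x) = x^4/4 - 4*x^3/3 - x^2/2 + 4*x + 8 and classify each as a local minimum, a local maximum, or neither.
f'(x) = x^3 - 4*x^2 - x + 4

Solve f'(x) = 0:
  Factor: x^3 - 4*x^2 - x + 4 = (x - 4)*(x - 1)*(x + 1) = 0.
  ⇒ x = -1, 1, 4

f''(x) = 3*x^2 - 8*x - 1
Second-derivative test at each critical point:
  f''(-1) = 10 > 0 → local minimum
  f''(1) = -6 < 0 → local maximum
  f''(4) = 15 > 0 → local minimum

Critical points: x = -1 (local minimum); x = 1 (local maximum); x = 4 (local minimum)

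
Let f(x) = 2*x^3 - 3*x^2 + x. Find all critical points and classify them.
f'(x) = 6*x^2 - 6*x + 1

Solve f'(x) = 0:
  6*x^2 - 6*x + 1 = 0 has no rational roots; quadratic formula: x = (6 ± √12)/12.
  ⇒ x = 1/2 - sqrt(3)/6 ≈ 0.2113, sqrt(3)/6 + 1/2 ≈ 0.7887

f''(x) = 12*x - 6
Second-derivative test at each critical point:
  f''(0.2113) = -3.4641 < 0 → local maximum
  f''(0.7887) = 3.4641 > 0 → local minimum

Critical points: x = 1/2 - sqrt(3)/6 ≈ 0.2113 (local maximum); x = sqrt(3)/6 + 1/2 ≈ 0.7887 (local minimum)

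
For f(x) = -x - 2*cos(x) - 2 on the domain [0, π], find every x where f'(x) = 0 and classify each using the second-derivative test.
f'(x) = 2*sin(x) - 1

Solve f'(x) = 0 on [0, π]:
  f'(x) = 0 ⇔ sin(x) = 1/2, i.e. x = arcsin(1/2) + 2nπ or x = π − arcsin(1/2) + 2nπ; keep the solutions lying in [0, π].
  ⇒ x = pi/6 ≈ 0.5236, 5*pi/6 ≈ 2.6180

f''(x) = 2*cos(x)
Second-derivative test at each critical point:
  f''(0.5236) = 1.7321 > 0 → local minimum
  f''(2.6180) = -1.7321 < 0 → local maximum

Critical points: x = pi/6 ≈ 0.5236 (local minimum); x = 5*pi/6 ≈ 2.6180 (local maximum)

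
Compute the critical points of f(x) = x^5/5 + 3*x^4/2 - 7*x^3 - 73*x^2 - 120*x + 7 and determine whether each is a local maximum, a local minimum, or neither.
f'(x) = x^4 + 6*x^3 - 21*x^2 - 146*x - 120

Solve f'(x) = 0:
  Factor: x^4 + 6*x^3 - 21*x^2 - 146*x - 120 = (x - 5)*(x + 1)*(x + 4)*(x + 6) = 0.
  ⇒ x = -6, -4, -1, 5

f''(x) = 4*x^3 + 18*x^2 - 42*x - 146
Second-derivative test at each critical point:
  f''(-6) = -110 < 0 → local maximum
  f''(-4) = 54 > 0 → local minimum
  f''(-1) = -90 < 0 → local maximum
  f''(5) = 594 > 0 → local minimum

Critical points: x = -6 (local maximum); x = -4 (local minimum); x = -1 (local maximum); x = 5 (local minimum)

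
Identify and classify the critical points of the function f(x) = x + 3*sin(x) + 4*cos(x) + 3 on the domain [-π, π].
f'(x) = -4*sin(x) + 3*cos(x) + 1

Solve f'(x) = 0 on [-π, π]:
  f'(x) = 0 ⇔ -4*sin(x) + 3*cos(x) = -1. Write the left side as R·cos(x + φ) with R = √(3² + 4²) = 5, cos φ = 3/5, sin φ = 4/5; then cos(x + φ) = -1/5. Solve for x and keep the solutions lying in [-π, π].
  ⇒ x = -pi + atan((4 - 6*sqrt(6))/(-8*sqrt(6) - 3)) ≈ -2.6994, atan((4 + 6*sqrt(6))/(-3 + 8*sqrt(6))) ≈ 0.8449

f''(x) = -3*sin(x) - 4*cos(x)
Second-derivative test at each critical point:
  f''(-2.6994) = 4.8990 > 0 → local minimum
  f''(0.8449) = -4.8990 < 0 → local maximum

Critical points: x = -pi + atan((4 - 6*sqrt(6))/(-8*sqrt(6) - 3)) ≈ -2.6994 (local minimum); x = atan((4 + 6*sqrt(6))/(-3 + 8*sqrt(6))) ≈ 0.8449 (local maximum)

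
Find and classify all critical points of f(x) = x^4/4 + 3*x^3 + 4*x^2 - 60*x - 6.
f'(x) = x^3 + 9*x^2 + 8*x - 60

Solve f'(x) = 0:
  Factor: x^3 + 9*x^2 + 8*x - 60 = (x - 2)*(x + 5)*(x + 6) = 0.
  ⇒ x = -6, -5, 2

f''(x) = 3*x^2 + 18*x + 8
Second-derivative test at each critical point:
  f''(-6) = 8 > 0 → local minimum
  f''(-5) = -7 < 0 → local maximum
  f''(2) = 56 > 0 → local minimum

Critical points: x = -6 (local minimum); x = -5 (local maximum); x = 2 (local minimum)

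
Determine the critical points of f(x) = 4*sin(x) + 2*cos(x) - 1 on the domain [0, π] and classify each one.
f'(x) = -2*sin(x) + 4*cos(x)

Solve f'(x) = 0 on [0, π]:
  f'(x) = 0 ⇔ 4*cos(x) = 2*sin(x) ⇔ tan(x) = 2, i.e. x = arctan(2) + nπ; keep the solutions lying in [0, π].
  ⇒ x = atan(2) ≈ 1.1071

f''(x) = -4*sin(x) - 2*cos(x)
Second-derivative test at each critical point:
  f''(1.1071) = -4.4721 < 0 → local maximum

Critical points: x = atan(2) ≈ 1.1071 (local maximum)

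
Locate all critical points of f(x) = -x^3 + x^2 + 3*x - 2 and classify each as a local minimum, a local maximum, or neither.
f'(x) = -3*x^2 + 2*x + 3

Solve f'(x) = 0:
  3*x^2 - 2*x - 3 = 0 has no rational roots; quadratic formula: x = (2 ± √40)/6.
  ⇒ x = 1/3 - sqrt(10)/3 ≈ -0.7208, 1/3 + sqrt(10)/3 ≈ 1.3874

f''(x) = 2 - 6*x
Second-derivative test at each critical point:
  f''(-0.7208) = 6.3246 > 0 → local minimum
  f''(1.3874) = -6.3246 < 0 → local maximum

Critical points: x = 1/3 - sqrt(10)/3 ≈ -0.7208 (local minimum); x = 1/3 + sqrt(10)/3 ≈ 1.3874 (local maximum)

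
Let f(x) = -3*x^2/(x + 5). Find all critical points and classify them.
f'(x) = 3*x*(-x - 10)/(x + 5)^2

Solve f'(x) = 0:
  f'(x) = -3*x*(x + 10)/(x + 5)^2; the denominator is positive wherever f is defined, so f'(x) = 0 ⇔ -3*x^2 - 30*x = 0.
  Factor: -3*x^2 - 30*x = -3*x*(x + 10) = 0.
  ⇒ x = -10, 0

f''(x) = -150/(x^3 + 15*x^2 + 75*x + 125)
Second-derivative test at each critical point:
  f''(-10) = 6/5 > 0 → local minimum
  f''(0) = -6/5 < 0 → local maximum

Critical points: x = -10 (local minimum); x = 0 (local maximum)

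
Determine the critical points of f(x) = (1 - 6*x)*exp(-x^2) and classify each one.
f'(x) = 2*(x*(6*x - 1) - 3)*exp(-x^2)

Solve f'(x) = 0:
  f'(x) = (12*x^2 - 2*x - 6)·exp(-x^2) and exp(-x^2) > 0 for every x, so f'(x) = 0 ⇔ 12*x^2 - 2*x - 6 = 0.
  Factor: 12*x^2 - 2*x - 6 = 2*(6*x^2 - x - 3); 6*x^2 - x - 3 = 0 has no rational roots; quadratic formula: x = (1 ± √73)/12.
  ⇒ x = 1/12 - sqrt(73)/12 ≈ -0.6287, 1/12 + sqrt(73)/12 ≈ 0.7953

f''(x) = 2*(2*x^2*(1 - 6*x) + 18*x - 1)*exp(-x^2)
Second-derivative test at each critical point:
  f''(-0.6287) = -11.5093 < 0 → local maximum
  f''(0.7953) = 9.0777 > 0 → local minimum

Critical points: x = 1/12 - sqrt(73)/12 ≈ -0.6287 (local maximum); x = 1/12 + sqrt(73)/12 ≈ 0.7953 (local minimum)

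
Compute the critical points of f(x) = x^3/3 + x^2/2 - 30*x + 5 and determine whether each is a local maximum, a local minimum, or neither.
f'(x) = x^2 + x - 30

Solve f'(x) = 0:
  Factor: x^2 + x - 30 = (x - 5)*(x + 6) = 0.
  ⇒ x = -6, 5

f''(x) = 2*x + 1
Second-derivative test at each critical point:
  f''(-6) = -11 < 0 → local maximum
  f''(5) = 11 > 0 → local minimum

Critical points: x = -6 (local maximum); x = 5 (local minimum)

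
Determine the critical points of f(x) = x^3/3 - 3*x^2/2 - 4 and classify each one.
f'(x) = x*(x - 3)

Solve f'(x) = 0:
  Factor: x^2 - 3*x = x*(x - 3) = 0.
  ⇒ x = 0, 3

f''(x) = 2*x - 3
Second-derivative test at each critical point:
  f''(0) = -3 < 0 → local maximum
  f''(3) = 3 > 0 → local minimum

Critical points: x = 0 (local maximum); x = 3 (local minimum)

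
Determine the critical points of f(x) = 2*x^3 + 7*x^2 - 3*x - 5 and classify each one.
f'(x) = 6*x^2 + 14*x - 3

Solve f'(x) = 0:
  6*x^2 + 14*x - 3 = 0 has no rational roots; quadratic formula: x = (-14 ± √268)/12.
  ⇒ x = -sqrt(67)/6 - 7/6 ≈ -2.5309, -7/6 + sqrt(67)/6 ≈ 0.1976

f''(x) = 12*x + 14
Second-derivative test at each critical point:
  f''(-2.5309) = -16.3707 < 0 → local maximum
  f''(0.1976) = 16.3707 > 0 → local minimum

Critical points: x = -sqrt(67)/6 - 7/6 ≈ -2.5309 (local maximum); x = -7/6 + sqrt(67)/6 ≈ 0.1976 (local minimum)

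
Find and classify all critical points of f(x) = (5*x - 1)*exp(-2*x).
f'(x) = (7 - 10*x)*exp(-2*x)

Solve f'(x) = 0:
  f'(x) = (7 - 10*x)·exp(-2*x) and exp(-2*x) > 0 for every x, so f'(x) = 0 ⇔ 7 - 10*x = 0.
  7 - 10*x = 0.
  ⇒ x = 7/10

f''(x) = 4*(5*x - 6)*exp(-2*x)
Second-derivative test at each critical point:
  f''(7/10) = -2.4660 < 0 → local maximum

Critical points: x = 7/10 (local maximum)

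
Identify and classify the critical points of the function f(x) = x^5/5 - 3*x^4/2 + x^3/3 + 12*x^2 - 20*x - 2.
f'(x) = x^4 - 6*x^3 + x^2 + 24*x - 20

Solve f'(x) = 0:
  Factor: x^4 - 6*x^3 + x^2 + 24*x - 20 = (x - 5)*(x - 2)*(x - 1)*(x + 2) = 0.
  ⇒ x = -2, 1, 2, 5

f''(x) = 4*x^3 - 18*x^2 + 2*x + 24
Second-derivative test at each critical point:
  f''(-2) = -84 < 0 → local maximum
  f''(1) = 12 > 0 → local minimum
  f''(2) = -12 < 0 → local maximum
  f''(5) = 84 > 0 → local minimum

Critical points: x = -2 (local maximum); x = 1 (local minimum); x = 2 (local maximum); x = 5 (local minimum)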